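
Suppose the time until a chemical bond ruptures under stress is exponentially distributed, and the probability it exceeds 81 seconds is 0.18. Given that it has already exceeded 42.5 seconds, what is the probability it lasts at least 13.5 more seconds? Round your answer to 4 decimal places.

From e^(−λ·81) = 0.18, λ = −ln(0.18)/81 = 0.0211704.
Memoryless: P(X > 42.5+13.5 | X > 42.5) = P(X > 13.5) = e^(−0.0211704·13.5) ≈ 0.7514.

0.7514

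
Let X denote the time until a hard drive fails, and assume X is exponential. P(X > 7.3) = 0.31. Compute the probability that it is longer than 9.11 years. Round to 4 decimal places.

0.2319

e^(−λ·7.3) = 0.31 ⇒ λ = −ln(0.31)/7.3 = 0.160436.
P(X > 9.11) = e^(−0.160436·9.11) = e^(−1.4616) ≈ 0.2319.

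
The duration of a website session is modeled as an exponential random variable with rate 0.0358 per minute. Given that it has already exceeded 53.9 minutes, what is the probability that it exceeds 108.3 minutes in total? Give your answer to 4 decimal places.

By the memoryless property, P(X > 53.9+54.4 | X > 53.9) = P(X > 54.4).
P(X > 54.4) = e^(−1.9475) ≈ 0.1426.

0.1426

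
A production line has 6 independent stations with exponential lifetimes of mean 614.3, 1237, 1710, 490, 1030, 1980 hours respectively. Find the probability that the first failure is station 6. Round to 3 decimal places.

0.077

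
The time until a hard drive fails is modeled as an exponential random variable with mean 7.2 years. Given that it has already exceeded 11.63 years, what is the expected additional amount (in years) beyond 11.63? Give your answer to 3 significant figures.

7.20

The rate is λ = 1/7.2 = 0.138889 per year.
By memorylessness, the remaining amount past any threshold is again Exp(λ) with mean 1/λ = 7.2 years.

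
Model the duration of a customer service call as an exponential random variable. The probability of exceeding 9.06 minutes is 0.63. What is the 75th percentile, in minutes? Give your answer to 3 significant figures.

e^(−λ·9.06) = 0.63 ⇒ λ = −ln(0.63)/9.06 = 0.0509973.
75th percentile: 1 − e^(−λt) = 0.75, t = −ln(0.25)/λ = 27.1837 minutes.

27.2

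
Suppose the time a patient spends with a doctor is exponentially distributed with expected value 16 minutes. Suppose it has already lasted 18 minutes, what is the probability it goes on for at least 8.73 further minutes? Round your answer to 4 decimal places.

The rate is λ = 1/16 = 0.0625 per minute.
P(X > s+t | X > s) = e^(−λ(s+t))/e^(−λs) = e^(−λt), independent of s = 18.
P(X > 8.73) = e^(−0.54563) ≈ 0.5795.

0.5795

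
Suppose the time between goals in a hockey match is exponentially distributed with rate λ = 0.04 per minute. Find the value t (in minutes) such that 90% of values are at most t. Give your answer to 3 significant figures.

57.6

Set 1 − e^(−λt) = 0.9, so t = −ln(0.1)/λ = 2.3026/0.04 ≈ 57.5646 minutes.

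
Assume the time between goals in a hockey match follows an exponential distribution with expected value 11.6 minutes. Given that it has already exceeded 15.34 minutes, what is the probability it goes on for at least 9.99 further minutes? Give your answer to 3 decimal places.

0.423

The rate is λ = 1/11.6 = 0.0862069 per minute.
P(X > s+t | X > s) = e^(−λ(s+t))/e^(−λs) = e^(−λt), independent of s = 15.34.
P(X > 9.99) = e^(−0.86121) ≈ 0.423.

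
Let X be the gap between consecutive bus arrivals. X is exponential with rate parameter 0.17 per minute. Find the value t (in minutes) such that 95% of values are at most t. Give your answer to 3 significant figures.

Set 1 − e^(−λt) = 0.95, so t = −ln(0.05)/λ = 2.9957/0.17 ≈ 17.622 minutes.

17.6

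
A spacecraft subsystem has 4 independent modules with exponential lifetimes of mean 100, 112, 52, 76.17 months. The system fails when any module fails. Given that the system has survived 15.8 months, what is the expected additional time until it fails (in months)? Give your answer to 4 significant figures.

19.50

First-failure rate Σλ = 1/100 + 1/112 + 1/52 + 1/76.17 = 0.0512879.
By memorylessness the expected residual is 1/Σλ = 19.4978 months, regardless of the 15.8 already elapsed.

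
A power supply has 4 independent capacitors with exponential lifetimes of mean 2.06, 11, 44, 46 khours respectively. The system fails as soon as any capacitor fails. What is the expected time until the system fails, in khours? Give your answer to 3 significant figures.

The first failure time is exponential with rate Σλ_i = 1/2.06 + 1/11 + 1/44 + 1/46 = 0.620812 per khour.
E[min] = 1/Σλ = 1/0.620812 = 1.61079 khours.

1.61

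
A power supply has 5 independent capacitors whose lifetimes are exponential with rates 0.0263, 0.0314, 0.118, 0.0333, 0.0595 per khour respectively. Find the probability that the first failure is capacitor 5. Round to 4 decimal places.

0.2216

The time to first failure is exponential with rate Σλ = 0.0263 + 0.0314 + 0.118 + 0.0333 + 0.0595 = 0.2685.
P(capacitor 5 first) = λ_5/Σλ = 0.0595/0.2685 ≈ 0.2216.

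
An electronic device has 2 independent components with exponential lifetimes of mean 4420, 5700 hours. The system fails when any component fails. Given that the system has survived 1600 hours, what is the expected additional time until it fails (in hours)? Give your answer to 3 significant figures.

First-failure rate Σλ = 1/4420 + 1/5700 = 0.000401683.
By memorylessness the expected residual is 1/Σλ = 2489.53 hours, regardless of the 1600 already elapsed.

2490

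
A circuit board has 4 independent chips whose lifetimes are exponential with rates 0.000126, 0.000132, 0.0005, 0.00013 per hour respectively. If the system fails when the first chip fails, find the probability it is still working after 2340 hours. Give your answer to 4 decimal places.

The time to first failure is exponential with rate Σλ = 0.000126 + 0.000132 + 0.0005 + 0.00013 = 0.000888.
P(min > 2340) = e^(−0.000888·2340) = e^(−2.0779) ≈ 0.1252.

0.1252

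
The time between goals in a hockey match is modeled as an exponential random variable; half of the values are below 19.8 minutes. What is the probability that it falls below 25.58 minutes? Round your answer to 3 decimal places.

0.592

For an exponential, median = ln(2)/λ, so λ = ln 2 / 19.8 = 0.0350074 per minute.
P(X ≤ 25.58) = 1 − e^(−λ·25.58) = 1 − e^(−0.89549) ≈ 0.592.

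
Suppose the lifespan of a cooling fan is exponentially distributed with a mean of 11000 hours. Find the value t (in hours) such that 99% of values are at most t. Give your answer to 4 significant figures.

The rate is λ = 1/11000 = 0.0000909091 per hour.
Set 1 − e^(−λt) = 0.99, so t = −ln(0.01)/λ = 4.6052/0.0000909091 ≈ 50656.9 hours.

50660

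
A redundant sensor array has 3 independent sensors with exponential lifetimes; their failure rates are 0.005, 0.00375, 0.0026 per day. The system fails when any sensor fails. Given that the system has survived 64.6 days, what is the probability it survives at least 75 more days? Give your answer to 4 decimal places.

Time to first failure ~ Exp(Σλ) with Σλ = 0.01135.
By memorylessness, P(T > 64.6+75 | T > 64.6) = P(T > 75) = e^(−0.01135·75) ≈ 0.4269.

0.4269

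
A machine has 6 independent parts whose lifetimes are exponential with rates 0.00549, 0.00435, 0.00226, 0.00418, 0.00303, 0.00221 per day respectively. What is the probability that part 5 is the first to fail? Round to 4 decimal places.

0.1408

The time to first failure is exponential with rate Σλ = 0.00549 + 0.00435 + 0.00226 + 0.00418 + 0.00303 + 0.00221 = 0.02152.
P(part 5 first) = λ_5/Σλ = 0.00303/0.02152 ≈ 0.1408.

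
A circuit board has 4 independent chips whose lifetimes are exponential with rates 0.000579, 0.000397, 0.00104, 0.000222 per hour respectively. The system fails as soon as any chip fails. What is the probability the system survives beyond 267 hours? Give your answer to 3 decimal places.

0.550

The time to first failure is exponential with rate Σλ = 0.000579 + 0.000397 + 0.00104 + 0.000222 = 0.002238.
P(min > 267) = e^(−0.002238·267) = e^(−0.59755) ≈ 0.550.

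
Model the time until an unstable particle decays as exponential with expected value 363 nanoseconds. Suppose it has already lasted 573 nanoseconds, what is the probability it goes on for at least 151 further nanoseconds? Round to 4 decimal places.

0.6597

The rate is λ = 1/363 = 0.00275482 per nanosecond.
The exponential is memoryless, so the remaining time is again Exp(λ): the condition X > 573 is irrelevant.
P(X > 151) = e^(−0.41598) ≈ 0.6597.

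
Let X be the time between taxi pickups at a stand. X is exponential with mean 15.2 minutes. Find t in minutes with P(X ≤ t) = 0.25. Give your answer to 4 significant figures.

4.373

The rate is λ = 1/15.2 = 0.0657895 per minute.
Set 1 − e^(−λt) = 0.25, so t = −ln(0.75)/λ = 0.28768/0.0657895 ≈ 4.37277 minutes.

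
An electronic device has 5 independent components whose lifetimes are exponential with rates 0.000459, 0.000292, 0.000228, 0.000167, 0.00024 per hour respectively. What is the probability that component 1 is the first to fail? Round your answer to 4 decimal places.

The time to first failure is exponential with rate Σλ = 0.000459 + 0.000292 + 0.000228 + 0.000167 + 0.00024 = 0.001386.
P(component 1 first) = λ_1/Σλ = 0.000459/0.001386 ≈ 0.3312.

0.3312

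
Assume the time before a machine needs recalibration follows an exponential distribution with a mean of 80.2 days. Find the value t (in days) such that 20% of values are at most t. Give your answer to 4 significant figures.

17.90

The rate is λ = 1/80.2 = 0.0124688 per day.
Set 1 − e^(−λt) = 0.2, so t = −ln(0.8)/λ = 0.22314/0.0124688 ≈ 17.8961 days.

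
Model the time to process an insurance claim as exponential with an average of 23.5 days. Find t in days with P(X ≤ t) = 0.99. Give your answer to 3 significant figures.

108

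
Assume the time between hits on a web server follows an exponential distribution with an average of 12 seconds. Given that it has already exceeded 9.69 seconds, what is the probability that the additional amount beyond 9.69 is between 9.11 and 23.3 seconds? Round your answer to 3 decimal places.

The rate is λ = 1/12 = 0.0833333 per second.
Memoryless: the residual past 9.69 is again Exp(λ).
P(9.11 < residual < 23.3) = e^(−λ·9.11) − e^(−λ·23.3) = 0.46806 − 0.14346 ≈ 0.325.

0.325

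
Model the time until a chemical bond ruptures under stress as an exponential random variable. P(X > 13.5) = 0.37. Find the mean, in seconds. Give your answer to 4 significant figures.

e^(−λ·13.5) = 0.37 ⇒ λ = −ln(0.37)/13.5 = 0.0736483.
Mean = 1/λ = 13.578 seconds.

13.58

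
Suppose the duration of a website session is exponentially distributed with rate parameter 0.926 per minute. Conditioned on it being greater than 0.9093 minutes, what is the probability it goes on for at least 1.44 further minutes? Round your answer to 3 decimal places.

The exponential is memoryless, so the remaining time is again Exp(λ): the condition X > 0.9093 is irrelevant.
P(X > 1.44) = e^(−1.3334) ≈ 0.264.

0.264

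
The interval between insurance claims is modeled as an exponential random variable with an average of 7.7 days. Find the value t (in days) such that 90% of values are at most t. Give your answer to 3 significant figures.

The rate is λ = 1/7.7 = 0.12987 per day.
Set 1 − e^(−λt) = 0.9, so t = −ln(0.1)/λ = 2.3026/0.12987 ≈ 17.7299 days.

17.7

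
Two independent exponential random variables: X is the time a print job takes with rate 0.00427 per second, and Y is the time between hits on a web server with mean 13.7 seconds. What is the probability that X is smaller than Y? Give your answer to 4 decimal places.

λ_1 = 0.00427, λ_2 = 1/13.7 = 0.0729927.
For independent exponentials, P(X < Y) = λ_1/(λ_1+λ_2) = 0.00427/0.0772627 ≈ 0.0553.

0.0553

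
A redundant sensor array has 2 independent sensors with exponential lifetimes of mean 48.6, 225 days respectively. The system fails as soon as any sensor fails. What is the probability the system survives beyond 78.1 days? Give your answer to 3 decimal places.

0.142

The first failure time is exponential with rate Σλ_i = 1/48.6 + 1/225 = 0.0250206 per day.
P(min > 78.1) = e^(−0.0250206·78.1) = e^(−1.9541) ≈ 0.142.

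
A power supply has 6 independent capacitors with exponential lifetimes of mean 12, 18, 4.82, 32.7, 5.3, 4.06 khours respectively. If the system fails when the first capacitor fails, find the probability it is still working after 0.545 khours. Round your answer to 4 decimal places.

0.6424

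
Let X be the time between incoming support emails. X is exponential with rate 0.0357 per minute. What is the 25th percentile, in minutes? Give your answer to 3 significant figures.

8.06

Set 1 − e^(−λt) = 0.25, so t = −ln(0.75)/λ = 0.28768/0.0357 ≈ 8.05832 minutes.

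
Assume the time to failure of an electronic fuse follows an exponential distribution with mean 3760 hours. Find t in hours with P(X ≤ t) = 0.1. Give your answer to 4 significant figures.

The rate is λ = 1/3760 = 0.000265957 per hour.
Set 1 − e^(−λt) = 0.1, so t = −ln(0.9)/λ = 0.10536/0.000265957 ≈ 396.156 hours.

396.2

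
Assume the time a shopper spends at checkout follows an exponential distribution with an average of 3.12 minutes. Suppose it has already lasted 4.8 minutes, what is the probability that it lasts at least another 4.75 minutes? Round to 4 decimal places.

The rate is λ = 1/3.12 = 0.320513 per minute.
P(X > s+t | X > s) = e^(−λ(s+t))/e^(−λs) = e^(−λt), independent of s = 4.8.
P(X > 4.75) = e^(−1.5224) ≈ 0.2182.

0.2182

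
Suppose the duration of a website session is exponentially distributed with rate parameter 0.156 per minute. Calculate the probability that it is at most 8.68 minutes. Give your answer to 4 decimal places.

0.7418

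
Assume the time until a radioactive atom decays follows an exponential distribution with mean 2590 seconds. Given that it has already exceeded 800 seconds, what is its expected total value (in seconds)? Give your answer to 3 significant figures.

The rate is λ = 1/2590 = 0.0003861 per second.
By memorylessness, E[X | X > 800] = 800 + 1/λ = 800 + 2590 = 3390 seconds.

3390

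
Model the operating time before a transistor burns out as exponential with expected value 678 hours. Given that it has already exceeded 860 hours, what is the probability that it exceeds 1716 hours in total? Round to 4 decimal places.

The rate is λ = 1/678 = 0.00147493 per hour.
P(X > s+t | X > s) = e^(−λ(s+t))/e^(−λs) = e^(−λt), independent of s = 860.
P(X > 856) = e^(−1.2625) ≈ 0.2829.

0.2829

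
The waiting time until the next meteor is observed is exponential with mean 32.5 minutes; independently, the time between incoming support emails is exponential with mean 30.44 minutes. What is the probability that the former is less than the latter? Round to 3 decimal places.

0.484

λ_1 = 1/32.5 = 0.0307692, λ_2 = 1/30.44 = 0.0328515.
For independent exponentials, P(the former < the latter) = λ_1/(λ_1+λ_2) = 0.0307692/0.0636207 ≈ 0.484.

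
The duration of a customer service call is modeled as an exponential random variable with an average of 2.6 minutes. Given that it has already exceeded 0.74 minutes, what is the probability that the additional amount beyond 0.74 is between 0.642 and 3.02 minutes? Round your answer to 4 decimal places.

0.4682

The rate is λ = 1/2.6 = 0.384615 per minute.
Memoryless: the residual past 0.74 is again Exp(λ).
P(0.642 < residual < 3.02) = e^(−λ·0.642) − e^(−λ·3.02) = 0.78120 − 0.31300 ≈ 0.4682.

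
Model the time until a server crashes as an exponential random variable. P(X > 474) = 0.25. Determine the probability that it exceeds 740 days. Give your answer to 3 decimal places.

0.115

e^(−λ·474) = 0.25 ⇒ λ = −ln(0.25)/474 = 0.00292467.
P(X > 740) = e^(−0.00292467·740) = e^(−2.1643) ≈ 0.115.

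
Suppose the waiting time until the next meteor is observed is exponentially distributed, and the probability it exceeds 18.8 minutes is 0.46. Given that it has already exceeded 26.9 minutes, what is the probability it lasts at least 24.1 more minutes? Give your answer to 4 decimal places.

From e^(−λ·18.8) = 0.46, λ = −ln(0.46)/18.8 = 0.0413047.
Memoryless: P(X > 26.9+24.1 | X > 26.9) = P(X > 24.1) = e^(−0.0413047·24.1) ≈ 0.3696.

0.3696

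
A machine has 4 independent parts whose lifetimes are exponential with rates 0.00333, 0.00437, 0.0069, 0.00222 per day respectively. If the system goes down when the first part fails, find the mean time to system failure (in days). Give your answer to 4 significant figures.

The time to first failure is exponential with rate Σλ = 0.00333 + 0.00437 + 0.0069 + 0.00222 = 0.01682.
E[min] = 1/Σλ = 1/0.01682 = 59.453 days.

59.45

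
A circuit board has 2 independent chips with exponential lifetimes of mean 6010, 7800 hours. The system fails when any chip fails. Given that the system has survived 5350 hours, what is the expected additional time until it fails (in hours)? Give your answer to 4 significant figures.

First-failure rate Σλ = 1/6010 + 1/7800 = 0.000294594.
By memorylessness the expected residual is 1/Σλ = 3394.5 hours, regardless of the 5350 already elapsed.

3394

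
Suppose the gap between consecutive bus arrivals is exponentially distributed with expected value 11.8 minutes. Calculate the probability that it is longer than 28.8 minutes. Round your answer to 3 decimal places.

0.087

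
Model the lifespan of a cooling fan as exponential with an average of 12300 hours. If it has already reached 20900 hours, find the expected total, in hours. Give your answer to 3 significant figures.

33200

The rate is λ = 1/12300 = 0.0000813008 per hour.
By memorylessness, E[X | X > 20900] = 20900 + 1/λ = 20900 + 12300 = 33200 hours.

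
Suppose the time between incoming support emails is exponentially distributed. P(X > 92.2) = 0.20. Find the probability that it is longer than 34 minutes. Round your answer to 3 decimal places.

e^(−λ·92.2) = 0.20 ⇒ λ = −ln(0.20)/92.2 = 0.0174559.
P(X > 34) = e^(−0.0174559·34) = e^(−0.5935) ≈ 0.552.

0.552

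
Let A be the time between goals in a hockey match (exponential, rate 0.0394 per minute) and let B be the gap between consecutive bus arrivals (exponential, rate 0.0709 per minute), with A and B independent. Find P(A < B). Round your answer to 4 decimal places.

λ_1 = 0.0394, λ_2 = 0.0709.
For independent exponentials, P(A < B) = λ_1/(λ_1+λ_2) = 0.0394/0.1103 ≈ 0.3572.

0.3572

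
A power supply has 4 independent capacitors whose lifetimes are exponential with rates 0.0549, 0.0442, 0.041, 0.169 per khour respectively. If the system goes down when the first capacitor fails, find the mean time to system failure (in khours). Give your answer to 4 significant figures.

3.235

The time to first failure is exponential with rate Σλ = 0.0549 + 0.0442 + 0.041 + 0.169 = 0.3091.
E[min] = 1/Σλ = 1/0.3091 = 3.2352 khours.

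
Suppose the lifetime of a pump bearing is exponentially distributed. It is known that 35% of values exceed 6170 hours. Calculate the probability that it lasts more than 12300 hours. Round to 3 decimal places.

e^(−λ·6170) = 0.35 ⇒ λ = −ln(0.35)/6170 = 0.000170149.
P(X > 12300) = e^(−0.000170149·12300) = e^(−2.0928) ≈ 0.123.

0.123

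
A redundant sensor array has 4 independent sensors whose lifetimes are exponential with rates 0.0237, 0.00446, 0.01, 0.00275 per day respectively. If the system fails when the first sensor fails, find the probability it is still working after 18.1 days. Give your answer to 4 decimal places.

The time to first failure is exponential with rate Σλ = 0.0237 + 0.00446 + 0.01 + 0.00275 = 0.04091.
P(min > 18.1) = e^(−0.04091·18.1) = e^(−0.74047) ≈ 0.4769.

0.4769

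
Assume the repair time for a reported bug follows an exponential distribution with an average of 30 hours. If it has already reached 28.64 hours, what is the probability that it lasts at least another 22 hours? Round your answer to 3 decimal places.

0.480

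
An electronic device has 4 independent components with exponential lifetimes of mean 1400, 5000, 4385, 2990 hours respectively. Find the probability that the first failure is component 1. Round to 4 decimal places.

0.4837

Rates: λ_i = 1/mean_i → 0.000714286, 0.0002, 0.00022805, 0.000334448; Σλ = 0.00147678.
P(component 1 first) = λ_1/Σλ = 0.000714286/0.00147678 ≈ 0.4837.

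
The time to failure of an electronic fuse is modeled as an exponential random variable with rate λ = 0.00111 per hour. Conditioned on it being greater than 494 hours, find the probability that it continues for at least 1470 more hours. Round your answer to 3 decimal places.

0.196

P(X > s+t | X > s) = e^(−λ(s+t))/e^(−λs) = e^(−λt), independent of s = 494.
P(X > 1470) = e^(−1.6317) ≈ 0.196.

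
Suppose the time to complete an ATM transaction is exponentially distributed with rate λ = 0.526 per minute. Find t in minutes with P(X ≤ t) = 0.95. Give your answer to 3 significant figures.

5.70

Set 1 − e^(−λt) = 0.95, so t = −ln(0.05)/λ = 2.9957/0.526 ≈ 5.69531 minutes.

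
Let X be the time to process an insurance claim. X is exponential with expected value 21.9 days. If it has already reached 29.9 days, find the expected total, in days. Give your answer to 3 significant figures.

The rate is λ = 1/21.9 = 0.0456621 per day.
By memorylessness, E[X | X > 29.9] = 29.9 + 1/λ = 29.9 + 21.9 = 51.8 days.

51.8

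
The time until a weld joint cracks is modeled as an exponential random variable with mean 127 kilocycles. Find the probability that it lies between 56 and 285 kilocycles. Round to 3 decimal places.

0.537

The rate is λ = 1/127 = 0.00787402 per kilocycle.
P(56 < X < 285) = e^(−λ·56) − e^(−λ·285) = 0.64343 − 0.10602 ≈ 0.537.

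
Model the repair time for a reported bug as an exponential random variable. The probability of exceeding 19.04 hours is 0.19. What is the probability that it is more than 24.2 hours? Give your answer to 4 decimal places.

0.1211

e^(−λ·19.04) = 0.19 ⇒ λ = −ln(0.19)/19.04 = 0.0872233.
P(X > 24.2) = e^(−0.0872233·24.2) = e^(−2.1108) ≈ 0.1211.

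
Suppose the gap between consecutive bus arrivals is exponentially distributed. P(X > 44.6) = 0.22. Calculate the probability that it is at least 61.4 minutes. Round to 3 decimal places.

0.124

e^(−λ·44.6) = 0.22 ⇒ λ = −ln(0.22)/44.6 = 0.0339491.
P(X > 61.4) = e^(−0.0339491·61.4) = e^(−2.0845) ≈ 0.124.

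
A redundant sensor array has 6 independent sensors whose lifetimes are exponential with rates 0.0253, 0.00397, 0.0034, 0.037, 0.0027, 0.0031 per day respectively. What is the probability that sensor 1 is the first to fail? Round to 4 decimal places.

The time to first failure is exponential with rate Σλ = 0.0253 + 0.00397 + 0.0034 + 0.037 + 0.0027 + 0.0031 = 0.07547.
P(sensor 1 first) = λ_1/Σλ = 0.0253/0.07547 ≈ 0.3352.

0.3352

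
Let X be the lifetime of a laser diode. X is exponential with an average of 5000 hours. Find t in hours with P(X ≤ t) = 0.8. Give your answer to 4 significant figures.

The rate is λ = 1/5000 = 0.0002 per hour.
Set 1 − e^(−λt) = 0.8, so t = −ln(0.2)/λ = 1.6094/0.0002 ≈ 8047.19 hours.

8047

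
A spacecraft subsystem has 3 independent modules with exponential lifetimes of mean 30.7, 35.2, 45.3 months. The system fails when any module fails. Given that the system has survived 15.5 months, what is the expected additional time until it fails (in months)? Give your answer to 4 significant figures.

First-failure rate Σλ = 1/30.7 + 1/35.2 + 1/45.3 = 0.0830574.
By memorylessness the expected residual is 1/Σλ = 12.0399 months, regardless of the 15.5 already elapsed.

12.04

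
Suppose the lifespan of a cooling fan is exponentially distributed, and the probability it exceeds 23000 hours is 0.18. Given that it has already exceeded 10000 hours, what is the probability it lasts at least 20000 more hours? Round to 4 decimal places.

0.2251

From e^(−λ·23000) = 0.18, λ = −ln(0.18)/23000 = 0.0000745565.
Memoryless: P(X > 10000+20000 | X > 10000) = P(X > 20000) = e^(−0.0000745565·20000) ≈ 0.2251.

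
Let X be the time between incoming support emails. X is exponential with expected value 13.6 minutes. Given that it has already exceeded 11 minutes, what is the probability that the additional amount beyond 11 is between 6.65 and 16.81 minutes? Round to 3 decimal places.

0.323

The rate is λ = 1/13.6 = 0.0735294 per minute.
Memoryless: the residual past 11 is again Exp(λ).
P(6.65 < residual < 16.81) = e^(−λ·6.65) − e^(−λ·16.81) = 0.61326 − 0.29054 ≈ 0.323.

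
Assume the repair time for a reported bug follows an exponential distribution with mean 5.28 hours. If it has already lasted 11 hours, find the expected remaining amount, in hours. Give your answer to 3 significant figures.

The rate is λ = 1/5.28 = 0.189394 per hour.
By memorylessness, the remaining amount past any threshold is again Exp(λ) with mean 1/λ = 5.28 hours.

5.28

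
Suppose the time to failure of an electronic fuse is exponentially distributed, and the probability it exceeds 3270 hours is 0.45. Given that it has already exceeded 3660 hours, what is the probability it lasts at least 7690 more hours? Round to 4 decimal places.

0.1529

From e^(−λ·3270) = 0.45, λ = −ln(0.45)/3270 = 0.000244192.
Memoryless: P(X > 3660+7690 | X > 3660) = P(X > 7690) = e^(−0.000244192·7690) ≈ 0.1529.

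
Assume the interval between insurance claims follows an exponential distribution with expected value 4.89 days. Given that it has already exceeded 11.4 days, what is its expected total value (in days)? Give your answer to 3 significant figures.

The rate is λ = 1/4.89 = 0.204499 per day.
By memorylessness, E[X | X > 11.4] = 11.4 + 1/λ = 11.4 + 4.89 = 16.29 days.

16.3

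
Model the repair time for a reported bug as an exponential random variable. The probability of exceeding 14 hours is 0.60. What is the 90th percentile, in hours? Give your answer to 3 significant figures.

63.1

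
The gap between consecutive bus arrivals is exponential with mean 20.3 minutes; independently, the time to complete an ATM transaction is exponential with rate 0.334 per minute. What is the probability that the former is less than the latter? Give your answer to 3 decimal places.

λ_1 = 1/20.3 = 0.0492611, λ_2 = 0.334.
For independent exponentials, P(the former < the latter) = λ_1/(λ_1+λ_2) = 0.0492611/0.383261 ≈ 0.129.

0.129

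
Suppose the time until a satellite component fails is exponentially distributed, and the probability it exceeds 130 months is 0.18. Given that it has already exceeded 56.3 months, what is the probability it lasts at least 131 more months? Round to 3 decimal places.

0.178

From e^(−λ·130) = 0.18, λ = −ln(0.18)/130 = 0.0131908.
Memoryless: P(X > 56.3+131 | X > 56.3) = P(X > 131) = e^(−0.0131908·131) ≈ 0.178.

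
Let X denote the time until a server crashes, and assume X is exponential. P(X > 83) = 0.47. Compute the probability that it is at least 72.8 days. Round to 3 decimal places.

0.516

e^(−λ·83) = 0.47 ⇒ λ = −ln(0.47)/83 = 0.00909666.
P(X > 72.8) = e^(−0.00909666·72.8) = e^(−0.66224) ≈ 0.516.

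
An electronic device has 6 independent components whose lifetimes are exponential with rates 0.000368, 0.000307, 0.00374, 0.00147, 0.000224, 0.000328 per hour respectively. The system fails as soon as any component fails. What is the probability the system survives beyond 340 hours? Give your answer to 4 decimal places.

0.1121

The time to first failure is exponential with rate Σλ = 0.000368 + 0.000307 + 0.00374 + 0.00147 + 0.000224 + 0.000328 = 0.006437.
P(min > 340) = e^(−0.006437·340) = e^(−2.1886) ≈ 0.1121.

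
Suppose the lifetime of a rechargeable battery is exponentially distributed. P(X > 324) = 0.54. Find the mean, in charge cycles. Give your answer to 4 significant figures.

e^(−λ·324) = 0.54 ⇒ λ = −ln(0.54)/324 = 0.00190181.
Mean = 1/λ = 525.815 charge cycles.

525.8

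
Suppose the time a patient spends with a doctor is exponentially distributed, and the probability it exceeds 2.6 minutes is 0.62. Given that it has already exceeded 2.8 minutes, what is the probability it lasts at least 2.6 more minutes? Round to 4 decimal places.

From e^(−λ·2.6) = 0.62, λ = −ln(0.62)/2.6 = 0.18386.
Memoryless: P(X > 2.8+2.6 | X > 2.8) = P(X > 2.6) = e^(−0.18386·2.6) ≈ 0.6200.

0.6200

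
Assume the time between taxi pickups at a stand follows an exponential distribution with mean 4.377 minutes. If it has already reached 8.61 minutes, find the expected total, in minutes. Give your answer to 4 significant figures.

12.99

The rate is λ = 1/4.377 = 0.228467 per minute.
By memorylessness, E[X | X > 8.61] = 8.61 + 1/λ = 8.61 + 4.377 = 12.987 minutes.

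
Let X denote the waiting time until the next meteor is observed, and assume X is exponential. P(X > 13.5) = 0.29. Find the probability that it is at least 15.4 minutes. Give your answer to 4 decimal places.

0.2436

e^(−λ·13.5) = 0.29 ⇒ λ = −ln(0.29)/13.5 = 0.0916944.
P(X > 15.4) = e^(−0.0916944·15.4) = e^(−1.4121) ≈ 0.2436.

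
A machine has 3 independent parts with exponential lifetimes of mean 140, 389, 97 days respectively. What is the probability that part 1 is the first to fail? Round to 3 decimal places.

Rates: λ_i = 1/mean_i → 0.00714286, 0.00257069, 0.0103093; Σλ = 0.0200228.
P(part 1 first) = λ_1/Σλ = 0.00714286/0.0200228 ≈ 0.357.

0.357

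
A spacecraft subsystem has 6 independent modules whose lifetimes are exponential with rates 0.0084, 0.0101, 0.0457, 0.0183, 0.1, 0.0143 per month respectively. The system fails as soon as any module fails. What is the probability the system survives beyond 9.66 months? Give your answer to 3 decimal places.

0.149

The time to first failure is exponential with rate Σλ = 0.0084 + 0.0101 + 0.0457 + 0.0183 + 0.1 + 0.0143 = 0.1968.
P(min > 9.66) = e^(−0.1968·9.66) = e^(−1.9011) ≈ 0.149.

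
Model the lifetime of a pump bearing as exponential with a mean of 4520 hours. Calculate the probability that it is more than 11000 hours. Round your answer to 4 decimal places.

The rate is λ = 1/4520 = 0.000221239 per hour.
P(X > 11000) = e^(−λ·11000) = e^(−2.4336) ≈ 0.0877.

0.0877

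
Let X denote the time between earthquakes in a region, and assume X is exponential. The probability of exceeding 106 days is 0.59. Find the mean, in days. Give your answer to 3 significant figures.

201

e^(−λ·106) = 0.59 ⇒ λ = −ln(0.59)/106 = 0.00497767.
Mean = 1/λ = 200.897 days.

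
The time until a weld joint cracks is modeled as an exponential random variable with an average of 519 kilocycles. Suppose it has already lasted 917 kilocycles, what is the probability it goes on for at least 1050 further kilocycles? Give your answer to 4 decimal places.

0.1322

The rate is λ = 1/519 = 0.00192678 per kilocycle.
P(X > s+t | X > s) = e^(−λ(s+t))/e^(−λs) = e^(−λt), independent of s = 917.
P(X > 1050) = e^(−2.0231) ≈ 0.1322.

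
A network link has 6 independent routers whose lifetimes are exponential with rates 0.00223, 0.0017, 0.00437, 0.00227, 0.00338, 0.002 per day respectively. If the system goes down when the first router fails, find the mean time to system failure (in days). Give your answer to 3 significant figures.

62.7

The time to first failure is exponential with rate Σλ = 0.00223 + 0.0017 + 0.00437 + 0.00227 + 0.00338 + 0.002 = 0.01595.
E[min] = 1/Σλ = 1/0.01595 = 62.6959 days.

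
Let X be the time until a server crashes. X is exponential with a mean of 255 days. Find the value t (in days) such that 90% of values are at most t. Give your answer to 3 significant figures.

587

The rate is λ = 1/255 = 0.00392157 per day.
Set 1 − e^(−λt) = 0.9, so t = −ln(0.1)/λ = 2.3026/0.00392157 ≈ 587.159 days.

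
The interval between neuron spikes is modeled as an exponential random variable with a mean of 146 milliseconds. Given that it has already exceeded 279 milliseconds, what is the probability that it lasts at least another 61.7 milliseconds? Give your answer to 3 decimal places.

0.655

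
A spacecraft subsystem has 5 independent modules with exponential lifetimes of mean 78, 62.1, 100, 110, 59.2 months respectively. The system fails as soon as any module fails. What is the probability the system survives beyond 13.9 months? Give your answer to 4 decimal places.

The first failure time is exponential with rate Σλ_i = 1/78 + 1/62.1 + 1/100 + 1/110 + 1/59.2 = 0.0649064 per month.
P(min > 13.9) = e^(−0.0649064·13.9) = e^(−0.9022) ≈ 0.4057.

0.4057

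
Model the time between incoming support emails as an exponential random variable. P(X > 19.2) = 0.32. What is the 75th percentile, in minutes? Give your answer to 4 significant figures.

23.36

e^(−λ·19.2) = 0.32 ⇒ λ = −ln(0.32)/19.2 = 0.0593455.
75th percentile: 1 − e^(−λt) = 0.75, t = −ln(0.25)/λ = 23.3597 minutes.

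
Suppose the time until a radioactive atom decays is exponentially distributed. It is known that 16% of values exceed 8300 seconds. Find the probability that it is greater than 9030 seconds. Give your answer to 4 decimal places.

0.1362

e^(−λ·8300) = 0.16 ⇒ λ = −ln(0.16)/8300 = 0.000220793.
P(X > 9030) = e^(−0.000220793·9030) = e^(−1.9938) ≈ 0.1362.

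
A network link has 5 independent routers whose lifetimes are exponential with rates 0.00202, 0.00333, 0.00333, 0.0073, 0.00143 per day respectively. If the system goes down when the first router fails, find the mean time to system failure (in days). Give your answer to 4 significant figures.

The time to first failure is exponential with rate Σλ = 0.00202 + 0.00333 + 0.00333 + 0.0073 + 0.00143 = 0.01741.
E[min] = 1/Σλ = 1/0.01741 = 57.4383 days.

57.44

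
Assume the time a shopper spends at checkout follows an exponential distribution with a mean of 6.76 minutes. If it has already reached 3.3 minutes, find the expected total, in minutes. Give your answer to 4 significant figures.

10.06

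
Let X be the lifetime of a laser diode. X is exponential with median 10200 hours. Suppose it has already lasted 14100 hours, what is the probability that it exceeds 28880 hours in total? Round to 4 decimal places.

For an exponential, median = ln(2)/λ, so λ = ln 2 / 10200 = 0.0000679556 per hour.
P(X > s+t | X > s) = e^(−λ(s+t))/e^(−λs) = e^(−λt), independent of s = 14100.
P(X > 14780) = e^(−1.0044) ≈ 0.3663.

0.3663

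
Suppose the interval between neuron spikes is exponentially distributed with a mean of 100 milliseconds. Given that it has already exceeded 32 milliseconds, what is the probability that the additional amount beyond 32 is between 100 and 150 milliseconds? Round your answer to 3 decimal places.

0.145

The rate is λ = 1/100 = 0.01 per millisecond.
Memoryless: the residual past 32 is again Exp(λ).
P(100 < residual < 150) = e^(−λ·100) − e^(−λ·150) = 0.36788 − 0.22313 ≈ 0.145.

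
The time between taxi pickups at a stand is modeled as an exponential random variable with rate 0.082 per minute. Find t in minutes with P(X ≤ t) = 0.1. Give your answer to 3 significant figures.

1.28

Set 1 − e^(−λt) = 0.1, so t = −ln(0.9)/λ = 0.10536/0.082 ≈ 1.28488 minutes.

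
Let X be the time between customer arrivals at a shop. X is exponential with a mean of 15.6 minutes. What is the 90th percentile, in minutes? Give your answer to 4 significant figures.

35.92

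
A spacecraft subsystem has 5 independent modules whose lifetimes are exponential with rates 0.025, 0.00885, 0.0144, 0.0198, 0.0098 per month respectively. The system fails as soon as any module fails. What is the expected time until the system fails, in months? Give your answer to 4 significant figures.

The time to first failure is exponential with rate Σλ = 0.025 + 0.00885 + 0.0144 + 0.0198 + 0.0098 = 0.07785.
E[min] = 1/Σλ = 1/0.07785 = 12.8452 months.

12.85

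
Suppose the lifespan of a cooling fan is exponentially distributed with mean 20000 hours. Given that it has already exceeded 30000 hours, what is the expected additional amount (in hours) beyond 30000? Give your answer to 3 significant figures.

20000

The rate is λ = 1/20000 = 0.00005 per hour.
By memorylessness, the remaining amount past any threshold is again Exp(λ) with mean 1/λ = 20000 hours.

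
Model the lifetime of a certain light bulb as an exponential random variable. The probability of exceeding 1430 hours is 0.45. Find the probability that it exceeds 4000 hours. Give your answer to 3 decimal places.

0.107

e^(−λ·1430) = 0.45 ⇒ λ = −ln(0.45)/1430 = 0.000558397.
P(X > 4000) = e^(−0.000558397·4000) = e^(−2.2336) ≈ 0.107.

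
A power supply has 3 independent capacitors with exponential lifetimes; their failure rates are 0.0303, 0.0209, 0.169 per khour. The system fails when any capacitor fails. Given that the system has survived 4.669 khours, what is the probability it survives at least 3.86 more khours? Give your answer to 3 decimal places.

0.427

Time to first failure ~ Exp(Σλ) with Σλ = 0.2202.
By memorylessness, P(T > 4.669+3.86 | T > 4.669) = P(T > 3.86) = e^(−0.2202·3.86) ≈ 0.427.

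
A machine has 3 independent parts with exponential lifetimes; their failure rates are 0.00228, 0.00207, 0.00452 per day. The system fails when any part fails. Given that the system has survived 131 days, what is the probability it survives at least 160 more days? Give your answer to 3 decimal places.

0.242

Time to first failure ~ Exp(Σλ) with Σλ = 0.00887.
By memorylessness, P(T > 131+160 | T > 131) = P(T > 160) = e^(−0.00887·160) ≈ 0.242.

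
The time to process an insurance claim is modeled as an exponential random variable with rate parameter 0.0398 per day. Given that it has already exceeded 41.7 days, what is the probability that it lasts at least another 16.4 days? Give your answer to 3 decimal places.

0.521

By the memoryless property, P(X > 41.7+16.4 | X > 41.7) = P(X > 16.4).
P(X > 16.4) = e^(−0.65272) ≈ 0.521.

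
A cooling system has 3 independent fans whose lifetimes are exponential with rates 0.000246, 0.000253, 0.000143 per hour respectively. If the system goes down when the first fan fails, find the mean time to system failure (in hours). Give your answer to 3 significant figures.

1560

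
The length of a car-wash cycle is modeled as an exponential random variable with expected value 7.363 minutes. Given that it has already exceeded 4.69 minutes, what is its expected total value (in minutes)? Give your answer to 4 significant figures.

12.05

The rate is λ = 1/7.363 = 0.135814 per minute.
By memorylessness, E[X | X > 4.69] = 4.69 + 1/λ = 4.69 + 7.363 = 12.053 minutes.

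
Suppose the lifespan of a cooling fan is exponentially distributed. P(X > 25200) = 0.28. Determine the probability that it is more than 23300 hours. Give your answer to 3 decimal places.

0.308

e^(−λ·25200) = 0.28 ⇒ λ = −ln(0.28)/25200 = 0.0000505145.
P(X > 23300) = e^(−0.0000505145·23300) = e^(−1.177) ≈ 0.308.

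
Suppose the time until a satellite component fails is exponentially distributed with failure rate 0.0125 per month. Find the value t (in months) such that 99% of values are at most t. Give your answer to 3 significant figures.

Set 1 − e^(−λt) = 0.99, so t = −ln(0.01)/λ = 4.6052/0.0125 ≈ 368.414 months.

368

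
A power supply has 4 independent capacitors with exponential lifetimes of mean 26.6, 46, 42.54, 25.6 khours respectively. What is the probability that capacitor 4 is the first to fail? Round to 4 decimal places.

0.3204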